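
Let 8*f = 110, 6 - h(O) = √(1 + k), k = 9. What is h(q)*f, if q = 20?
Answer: 165/2 - 55*√10/4 ≈ 39.019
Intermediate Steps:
h(O) = 6 - √10 (h(O) = 6 - √(1 + 9) = 6 - √10)
f = 55/4 (f = (⅛)*110 = 55/4 ≈ 13.750)
h(q)*f = (6 - √10)*(55/4) = 165/2 - 55*√10/4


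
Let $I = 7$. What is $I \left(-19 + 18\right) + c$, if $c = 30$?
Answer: $23$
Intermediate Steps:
$I \left(-19 + 18\right) + c = 7 \left(-19 + 18\right) + 30 = 7 \left(-1\right) + 30 = -7 + 30 = 23$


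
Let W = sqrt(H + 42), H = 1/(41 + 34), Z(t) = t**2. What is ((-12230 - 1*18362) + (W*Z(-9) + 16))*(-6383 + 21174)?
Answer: -452249616 + 399357*sqrt(9453)/5 ≈ -4.4448e+8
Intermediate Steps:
H = 1/75 ≈ 0.013333
W = sqrt(9453)/15 (W = sqrt(1/75 + 42) = sqrt(3151/75) = sqrt(9453)/15 ≈ 6.4818)
((-12230 - 1*18362) + (W*Z(-9) + 16))*(-6383 + 21174) = ((-12230 - 1*18362) + ((sqrt(9453)/15)*(-9)**2 + 16))*(-6383 + 21174) = ((-12230 - 18362) + ((sqrt(9453)/15)*81 + 16))*14791 = (-30592 + (27*sqrt(9453)/5 + 16))*14791 = (-30592 + (16 + 27*sqrt(9453)/5))*14791 = (-30576 + 27*sqrt(9453)/5)*14791 = -452249616 + 399357*sqrt(9453)/5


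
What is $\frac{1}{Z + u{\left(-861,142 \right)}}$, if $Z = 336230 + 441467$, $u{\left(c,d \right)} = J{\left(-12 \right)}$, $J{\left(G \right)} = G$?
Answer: $\frac{1}{777685} \approx 1.2859 \cdot 10^{-6}$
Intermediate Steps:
$u{\left(c,d \right)} = -12$
$Z = 777697$
$\frac{1}{Z + u{\left(-861,142 \right)}} = \frac{1}{777697 - 12} = \frac{1}{777685}$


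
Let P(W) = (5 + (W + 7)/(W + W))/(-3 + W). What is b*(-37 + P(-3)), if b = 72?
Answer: -2716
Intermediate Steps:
P(W) = (5 + (7 + W)/(2*W))/(-3 + W) (P(W) = (5 + (7 + W)/((2*W)))/(-3 + W) = (5 + (7 + W)*(1/(2*W)))/(-3 + W) = (5 + (7 + W)/(2*W))/(-3 + W))
b*(-37 + P(-3)) = 72*(-37 + (1/2)*(7 + 11*(-3))/(-3*(-3 - 3))) = 72*(-37 + (1/2)*(-1/3)*(7 - 33)/(-6)) = 72*(-37 + (1/2)*(-1/3)*(-1/6)*(-26)) = 72*(-37 - 13/18) = 72*(-679/18) = -2716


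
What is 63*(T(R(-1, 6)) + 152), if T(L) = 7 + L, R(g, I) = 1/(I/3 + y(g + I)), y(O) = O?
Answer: 10026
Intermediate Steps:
R(g, I) = 1/(g + 4*I/3) (R(g, I) = 1/(I/3 + (g + I)) = 1/(I*(⅓) + (I + g)) = 1/(I/3 + (I + g)) = 1/(g + 4*I/3))
63*(T(R(-1, 6)) + 152) = 63*((7 + 3/(3*(-1) + 4*6)) + 152) = 63*((7 + 3/(-3 + 24)) + 152) = 63*((7 + 3/21) + 152) = 63*((7 + 3*(1/21)) + 152) = 63*((7 + ⅐) + 152) = 63*(50/7 + 152) = 63*(1114/7) = 10026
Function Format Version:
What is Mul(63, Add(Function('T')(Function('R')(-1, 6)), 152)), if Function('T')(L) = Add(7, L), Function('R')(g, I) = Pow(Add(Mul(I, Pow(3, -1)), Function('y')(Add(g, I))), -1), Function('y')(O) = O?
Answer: 10026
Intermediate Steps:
Function('R')(g, I) = Pow(Add(g, Mul(Rational(4, 3), I)), -1) (Function('R')(g, I) = Pow(Add(Mul(I, Pow(3, -1)), Add(g, I)), -1) = Pow(Add(Mul(I, Rational(1, 3)), Add(I, g)), -1) = Pow(Add(Mul(Rational(1, 3), I), Add(I, g)), -1) = Pow(Add(g, Mul(Rational(4, 3), I)), -1))
Mul(63, Add(Function('T')(Function('R')(-1, 6)), 152)) = Mul(63, Add(Add(7, Mul(3, Pow(Add(Mul(3, -1), Mul(4, 6)), -1))), 152)) = Mul(63, Add(Add(7, Mul(3, Pow(Add(-3, 24), -1))), 152)) = Mul(63, Add(Add(7, Mul(3, Pow(21, -1))), 152)) = Mul(63, Add(Add(7, Mul(3, Rational(1, 21))), 152)) = Mul(63, Add(Add(7, Rational(1, 7)), 152)) = Mul(63, Add(Rational(50, 7), 152)) = Mul(63, Rational(1114, 7)) = 10026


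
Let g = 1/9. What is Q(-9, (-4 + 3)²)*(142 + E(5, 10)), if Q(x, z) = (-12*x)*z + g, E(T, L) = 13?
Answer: 150815/9 ≈ 16757.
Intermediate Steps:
g = ⅑ ≈ 0.11111
Q(x, z) = ⅑ - 12*x*z (Q(x, z) = (-12*x)*z + ⅑ = -12*x*z + ⅑ = ⅑ - 12*x*z)
Q(-9, (-4 + 3)²)*(142 + E(5, 10)) = (⅑ - 12*(-9)*(-4 + 3)²)*(142 + 13) = (⅑ - 12*(-9)*(-1)²)*155 = (⅑ - 12*(-9)*1)*155 = (⅑ + 108)*155 = (973/9)*155 = 150815/9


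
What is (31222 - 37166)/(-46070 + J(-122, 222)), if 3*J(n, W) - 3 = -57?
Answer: 743/5761 ≈ 0.12897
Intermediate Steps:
J(n, W) = -18 (J(n, W) = 1 + (1/3)*(-57) = 1 - 19 = -18)
(31222 - 37166)/(-46070 + J(-122, 222)) = (31222 - 37166)/(-46070 - 18) = -5944/(-46088) = -5944*(-1/46088) = 743/5761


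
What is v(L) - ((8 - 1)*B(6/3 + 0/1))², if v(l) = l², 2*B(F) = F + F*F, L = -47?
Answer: 1768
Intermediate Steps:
B(F) = F/2 + F²/2 (B(F) = (F + F*F)/2 = (F + F²)/2 = F/2 + F²/2)
v(L) - ((8 - 1)*B(6/3 + 0/1))² = (-47)² - ((8 - 1)*((6/3 + 0/1)*(1 + (6/3 + 0/1))/2))² = 2209 - (7*((6*(⅓) + 0*1)*(1 + (6*(⅓) + 0*1))/2))² = 2209 - (7*((2 + 0)*(1 + (2 + 0))/2))² = 2209 - (7*((½)*2*(1 + 2)))² = 2209 - (7*((½)*2*3))² = 2209 - (7*3)² = 2209 - 1*21² = 2209 - 1*441 = 2209 - 441 = 1768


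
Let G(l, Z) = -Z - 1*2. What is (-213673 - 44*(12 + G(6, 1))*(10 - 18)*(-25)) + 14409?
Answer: -278464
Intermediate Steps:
G(l, Z) = -2 - Z (G(l, Z) = -Z - 2 = -2 - Z)
(-213673 - 44*(12 + G(6, 1))*(10 - 18)*(-25)) + 14409 = (-213673 - 44*(12 + (-2 - 1*1))*(10 - 18)*(-25)) + 14409 = (-213673 - 44*(12 + (-2 - 1))*(-8)*(-25)) + 14409 = (-213673 - 44*(12 - 3)*(-8)*(-25)) + 14409 = (-213673 - 396*(-8)*(-25)) + 14409 = (-213673 - 44*(-72)*(-25)) + 14409 = (-213673 + 3168*(-25)) + 14409 = (-213673 - 79200) + 14409 = -292873 + 14409 = -278464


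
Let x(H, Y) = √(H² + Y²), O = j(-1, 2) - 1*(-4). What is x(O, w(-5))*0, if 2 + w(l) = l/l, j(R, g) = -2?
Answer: 0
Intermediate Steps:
w(l) = -1 (w(l) = -2 + l/l = -2 + 1 = -1)
O = 2 (O = -2 - 1*(-4) = -2 + 4 = 2)
x(O, w(-5))*0 = √(2² + (-1)²)*0 = √(4 + 1)*0 = √5*0 = 0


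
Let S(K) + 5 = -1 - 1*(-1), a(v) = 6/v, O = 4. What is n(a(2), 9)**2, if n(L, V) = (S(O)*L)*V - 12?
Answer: 21609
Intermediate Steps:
S(K) = -5 (S(K) = -5 + (-1 - 1*(-1)) = -5 + (-1 + 1) = -5 + 0 = -5)
n(L, V) = -12 - 5*L*V (n(L, V) = (-5*L)*V - 12 = -5*L*V - 12 = -12 - 5*L*V)
n(a(2), 9)**2 = (-12 - 5*6/2*9)**2 = (-12 - 5*6*(1/2)*9)**2 = (-12 - 5*3*9)**2 = (-12 - 135)**2 = (-147)**2 = 21609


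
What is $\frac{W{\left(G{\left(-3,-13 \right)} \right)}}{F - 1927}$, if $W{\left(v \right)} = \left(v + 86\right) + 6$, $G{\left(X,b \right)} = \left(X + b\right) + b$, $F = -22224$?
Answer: $- \frac{63}{24151} \approx -0.0026086$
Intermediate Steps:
$G{\left(X,b \right)} = X + 2 b$
$W{\left(v \right)} = 92 + v$ ($W{\left(v \right)} = \left(86 + v\right) + 6 = 92 + v$)
$\frac{W{\left(G{\left(-3,-13 \right)} \right)}}{F - 1927} = \frac{92 + \left(-3 + 2 \left(-13\right)\right)}{-22224 - 1927} = \frac{92 - 29}{-22224 - 1927} = \frac{92 - 29}{-24151} = 63 \left(- \frac{1}{24151}\right) = - \frac{63}{24151}$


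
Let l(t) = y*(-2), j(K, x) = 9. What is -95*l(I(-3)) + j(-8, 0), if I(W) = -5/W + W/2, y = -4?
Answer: -751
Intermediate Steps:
I(W) = W/2 - 5/W (I(W) = -5/W + W*(1/2) = -5/W + W/2 = W/2 - 5/W)
l(t) = 8 (l(t) = -4*(-2) = 8)
-95*l(I(-3)) + j(-8, 0) = -95*8 + 9 = -760 + 9 = -751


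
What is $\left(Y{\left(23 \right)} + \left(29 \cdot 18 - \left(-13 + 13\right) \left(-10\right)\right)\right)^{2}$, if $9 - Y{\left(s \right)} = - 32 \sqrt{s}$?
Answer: $305513 + 33984 \sqrt{23} \approx 4.6849 \cdot 10^{5}$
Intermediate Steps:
$Y{\left(s \right)} = 9 + 32 \sqrt{s}$ ($Y{\left(s \right)} = 9 - - 32 \sqrt{s} = 9 + 32 \sqrt{s}$)
$\left(Y{\left(23 \right)} + \left(29 \cdot 18 - \left(-13 + 13\right) \left(-10\right)\right)\right)^{2} = \left(\left(9 + 32 \sqrt{23}\right) + \left(29 \cdot 18 - \left(-13 + 13\right) \left(-10\right)\right)\right)^{2} = \left(\left(9 + 32 \sqrt{23}\right) + \left(522 - 0 \left(-10\right)\right)\right)^{2} = \left(\left(9 + 32 \sqrt{23}\right) + \left(522 - 0\right)\right)^{2} = \left(\left(9 + 32 \sqrt{23}\right) + \left(522 + 0\right)\right)^{2} = \left(\left(9 + 32 \sqrt{23}\right) + 522\right)^{2} = \left(531 + 32 \sqrt{23}\right)^{2}$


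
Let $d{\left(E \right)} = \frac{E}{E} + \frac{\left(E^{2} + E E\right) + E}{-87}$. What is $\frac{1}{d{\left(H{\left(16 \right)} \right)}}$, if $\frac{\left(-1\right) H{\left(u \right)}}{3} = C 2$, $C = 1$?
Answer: $\frac{29}{7} \approx 4.1429$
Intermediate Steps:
$H{\left(u \right)} = -6$ ($H{\left(u \right)} = - 3 \cdot 1 \cdot 2 = \left(-3\right) 2 = -6$)
$d{\left(E \right)} = 1 - \frac{2 E^{2}}{87} - \frac{E}{87}$ ($d{\left(E \right)} = 1 + \left(\left(E^{2} + E^{2}\right) + E\right) \left(- \frac{1}{87}\right) = 1 + \left(2 E^{2} + E\right) \left(- \frac{1}{87}\right) = 1 + \left(E + 2 E^{2}\right) \left(- \frac{1}{87}\right) = 1 - \left(\frac{E}{87} + \frac{2 E^{2}}{87}\right) = 1 - \frac{2 E^{2}}{87} - \frac{E}{87}$)
$\frac{1}{d{\left(H{\left(16 \right)} \right)}} = \frac{1}{1 - \frac{2 \left(-6\right)^{2}}{87} - - \frac{2}{29}} = \frac{1}{1 - \frac{24}{29} + \frac{2}{29}} = \frac{1}{\frac{7}{29}} = \frac{29}{7}$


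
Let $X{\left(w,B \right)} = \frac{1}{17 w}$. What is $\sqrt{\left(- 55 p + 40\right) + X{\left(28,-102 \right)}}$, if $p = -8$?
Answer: $\frac{\sqrt{27189239}}{238} \approx 21.909$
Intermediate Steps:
$X{\left(w,B \right)} = \frac{1}{17 w}$
$\sqrt{\left(- 55 p + 40\right) + X{\left(28,-102 \right)}} = \sqrt{\left(\left(-55\right) \left(-8\right) + 40\right) + \frac{1}{17 \cdot 28}} = \sqrt{\left(440 + 40\right) + \frac{1}{17} \cdot \frac{1}{28}} = \sqrt{480 + \frac{1}{476}} = \sqrt{\frac{228481}{476}} = \frac{\sqrt{27189239}}{238}$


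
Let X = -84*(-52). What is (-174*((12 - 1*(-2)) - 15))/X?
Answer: 29/728 ≈ 0.039835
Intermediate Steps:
X = 4368
(-174*((12 - 1*(-2)) - 15))/X = -174*((12 - 1*(-2)) - 15)/4368 = -174*((12 + 2) - 15)*(1/4368) = -174*(14 - 15)*(1/4368) = -174*(-1)*(1/4368) = 174*(1/4368) = 29/728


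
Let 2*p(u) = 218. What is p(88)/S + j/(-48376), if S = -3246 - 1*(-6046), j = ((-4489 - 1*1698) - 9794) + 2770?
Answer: 5282973/16931600 ≈ 0.31202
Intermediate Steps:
p(u) = 109 (p(u) = (½)*218 = 109)
j = -13211 (j = ((-4489 - 1698) - 9794) + 2770 = (-6187 - 9794) + 2770 = -15981 + 2770 = -13211)
S = 2800 (S = -3246 + 6046 = 2800)
p(88)/S + j/(-48376) = 109/2800 - 13211/(-48376) = 109*(1/2800) - 13211*(-1/48376) = 109/2800 + 13211/48376 = 5282973/16931600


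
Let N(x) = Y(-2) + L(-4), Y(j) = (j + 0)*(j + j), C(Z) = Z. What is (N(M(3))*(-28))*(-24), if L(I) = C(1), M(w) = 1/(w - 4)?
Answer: 6048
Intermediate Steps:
M(w) = 1/(-4 + w)
L(I) = 1
Y(j) = 2*j² (Y(j) = j*(2*j) = 2*j²)
N(x) = 9 (N(x) = 2*(-2)² + 1 = 2*4 + 1 = 8 + 1 = 9)
(N(M(3))*(-28))*(-24) = (9*(-28))*(-24) = -252*(-24) = 6048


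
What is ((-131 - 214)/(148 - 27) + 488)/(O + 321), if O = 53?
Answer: 58703/45254 ≈ 1.2972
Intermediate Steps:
((-131 - 214)/(148 - 27) + 488)/(O + 321) = ((-131 - 214)/(148 - 27) + 488)/(53 + 321) = (-345/121 + 488)/374 = (-345*1/121 + 488)*(1/374) = (-345/121 + 488)*(1/374) = (58703/121)*(1/374) = 58703/45254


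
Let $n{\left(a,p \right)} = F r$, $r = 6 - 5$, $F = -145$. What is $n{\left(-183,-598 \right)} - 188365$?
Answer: $-188510$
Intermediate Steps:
$r = 1$
$n{\left(a,p \right)} = -145$ ($n{\left(a,p \right)} = \left(-145\right) 1 = -145$)
$n{\left(-183,-598 \right)} - 188365 = -145 - 188365 = -188510$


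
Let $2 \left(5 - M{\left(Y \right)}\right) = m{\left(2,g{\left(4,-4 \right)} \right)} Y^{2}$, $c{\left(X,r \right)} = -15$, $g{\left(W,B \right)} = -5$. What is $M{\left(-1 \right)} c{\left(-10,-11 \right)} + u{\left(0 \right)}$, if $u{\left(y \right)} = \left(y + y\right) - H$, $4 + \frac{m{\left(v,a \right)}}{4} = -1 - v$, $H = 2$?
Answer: $-287$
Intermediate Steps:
$m{\left(v,a \right)} = -20 - 4 v$ ($m{\left(v,a \right)} = -16 + 4 \left(-1 - v\right) = -16 - \left(4 + 4 v\right) = -20 - 4 v$)
$u{\left(y \right)} = -2 + 2 y$ ($u{\left(y \right)} = \left(y + y\right) - 2 = 2 y - 2 = -2 + 2 y$)
$M{\left(Y \right)} = 5 + 14 Y^{2}$ ($M{\left(Y \right)} = 5 - \frac{\left(-20 - 8\right) Y^{2}}{2} = 5 - \frac{\left(-28\right) Y^{2}}{2} = 5 + 14 Y^{2}$)
$M{\left(-1 \right)} c{\left(-10,-11 \right)} + u{\left(0 \right)} = \left(5 + 14 \left(-1\right)^{2}\right) \left(-15\right) + \left(-2 + 2 \cdot 0\right) = \left(5 + 14 \cdot 1\right) \left(-15\right) + \left(-2 + 0\right) = \left(5 + 14\right) \left(-15\right) - 2 = 19 \left(-15\right) - 2 = -285 - 2 = -287$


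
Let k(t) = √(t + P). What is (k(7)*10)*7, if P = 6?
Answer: 70*√13 ≈ 252.39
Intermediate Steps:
k(t) = √(6 + t) (k(t) = √(t + 6) = √(6 + t))
(k(7)*10)*7 = (√(6 + 7)*10)*7 = (√13*10)*7 = (10*√13)*7 = 70*√13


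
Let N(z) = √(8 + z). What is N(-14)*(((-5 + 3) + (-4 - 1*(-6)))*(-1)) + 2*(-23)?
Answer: -46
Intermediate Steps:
N(-14)*(((-5 + 3) + (-4 - 1*(-6)))*(-1)) + 2*(-23) = √(8 - 14)*(((-5 + 3) + (-4 - 1*(-6)))*(-1)) + 2*(-23) = √(-6)*((-2 + (-4 + 6))*(-1)) - 46 = (I*√6)*((-2 + 2)*(-1)) - 46 = (I*√6)*(0*(-1)) - 46 = (I*√6)*0 - 46 = 0 - 46 = -46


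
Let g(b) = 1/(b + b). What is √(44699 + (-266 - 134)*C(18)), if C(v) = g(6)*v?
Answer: √44099 ≈ 210.00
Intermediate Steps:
g(b) = 1/(2*b)
C(v) = v/12 (C(v) = ((½)/6)*v = ((½)*(⅙))*v = v/12)
√(44699 + (-266 - 134)*C(18)) = √(44699 + (-266 - 134)*((1/12)*18)) = √(44699 - 400*3/2) = √(44699 - 600) = √44099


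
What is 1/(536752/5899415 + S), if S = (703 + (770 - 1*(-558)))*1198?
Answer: 5899415/14354091351022 ≈ 4.1099e-7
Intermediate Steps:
S = 2433138 (S = (703 + (770 + 558))*1198 = (703 + 1328)*1198 = 2031*1198 = 2433138)
1/(536752/5899415 + S) = 1/(536752/5899415 + 2433138) = 1/(14354091351022/5899415) = 5899415/14354091351022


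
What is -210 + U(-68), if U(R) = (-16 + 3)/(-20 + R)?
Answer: -18467/88 ≈ -209.85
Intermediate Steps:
U(R) = -13/(-20 + R)
-210 + U(-68) = -210 - 13/(-20 - 68) = -210 - 13/(-88) = -210 - 13*(-1/88) = -210 + 13/88 = -18467/88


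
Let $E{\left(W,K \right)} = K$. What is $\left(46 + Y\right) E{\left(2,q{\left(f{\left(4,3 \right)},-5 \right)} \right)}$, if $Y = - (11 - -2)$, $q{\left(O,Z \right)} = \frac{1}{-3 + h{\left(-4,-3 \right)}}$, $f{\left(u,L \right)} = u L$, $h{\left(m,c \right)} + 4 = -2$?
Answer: $- \frac{11}{3} \approx -3.6667$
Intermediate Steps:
$h{\left(m,c \right)} = -6$ ($h{\left(m,c \right)} = -4 - 2 = -6$)
$f{\left(u,L \right)} = L u$
$q{\left(O,Z \right)} = - \frac{1}{9}$ ($q{\left(O,Z \right)} = \frac{1}{-3 - 6} = \frac{1}{-9} = - \frac{1}{9}$)
$Y = -13$ ($Y = - (11 + 2) = \left(-1\right) 13 = -13$)
$\left(46 + Y\right) E{\left(2,q{\left(f{\left(4,3 \right)},-5 \right)} \right)} = \left(46 - 13\right) \left(- \frac{1}{9}\right) = 33 \left(- \frac{1}{9}\right) = - \frac{11}{3}$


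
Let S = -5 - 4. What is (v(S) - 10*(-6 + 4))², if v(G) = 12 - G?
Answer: 1681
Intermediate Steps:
S = -9
(v(S) - 10*(-6 + 4))² = ((12 - 1*(-9)) - 10*(-6 + 4))² = ((12 + 9) - 10*(-2))² = (21 + 20)² = 41² = 1681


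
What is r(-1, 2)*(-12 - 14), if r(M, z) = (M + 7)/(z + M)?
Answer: -156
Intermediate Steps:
r(M, z) = (7 + M)/(M + z)
r(-1, 2)*(-12 - 14) = ((7 - 1)/(-1 + 2))*(-12 - 14) = (6/1)*(-26) = (1*6)*(-26) = 6*(-26) = -156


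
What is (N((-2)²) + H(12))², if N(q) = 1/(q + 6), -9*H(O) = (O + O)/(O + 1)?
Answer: 1681/152100 ≈ 0.011052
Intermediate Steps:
H(O) = -2*O/(9*(1 + O)) (H(O) = -(O + O)/(9*(O + 1)) = -2*O/(9*(1 + O)))
N(q) = 1/(6 + q)
(N((-2)²) + H(12))² = (1/(6 + (-2)²) - 2*12/(9 + 9*12))² = (1/(6 + 4) - 2*12/(9 + 108))² = (1/10 - 2*12/117)² = (⅒ - 2*12*1/117)² = (⅒ - 8/39)² = (-41/390)² = 1681/152100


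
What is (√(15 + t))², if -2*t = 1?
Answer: 29/2 ≈ 14.500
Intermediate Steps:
t = -½ (t = -½*1 = -½ ≈ -0.50000)
(√(15 + t))² = (√(15 - ½))² = (√(29/2))² = (√58/2)² = 29/2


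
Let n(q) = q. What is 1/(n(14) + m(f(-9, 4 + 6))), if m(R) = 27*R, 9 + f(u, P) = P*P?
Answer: 1/2471 ≈ 0.00040469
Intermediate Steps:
f(u, P) = -9 + P² (f(u, P) = -9 + P*P = -9 + P²)
1/(n(14) + m(f(-9, 4 + 6))) = 1/(14 + 27*(-9 + (4 + 6)²)) = 1/(14 + 27*(-9 + 10²)) = 1/(14 + 27*(-9 + 100)) = 1/(14 + 27*91) = 1/(14 + 2457) = 1/2471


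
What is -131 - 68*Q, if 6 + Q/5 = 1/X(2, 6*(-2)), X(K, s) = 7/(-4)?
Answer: 14723/7 ≈ 2103.3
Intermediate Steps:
X(K, s) = -7/4 (X(K, s) = 7*(-¼) = -7/4)
Q = -230/7 (Q = -30 + 5/(-7/4) = -30 + 5*(-4/7) = -30 - 20/7 = -230/7 ≈ -32.857)
-131 - 68*Q = -131 - 68*(-230/7) = -131 + 15640/7 = 14723/7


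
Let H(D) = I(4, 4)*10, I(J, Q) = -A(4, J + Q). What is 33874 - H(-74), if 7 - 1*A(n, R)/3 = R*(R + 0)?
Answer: 32164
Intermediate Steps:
A(n, R) = 21 - 3*R² (A(n, R) = 21 - 3*R*(R + 0) = 21 - 3*R*R = 21 - 3*R²)
I(J, Q) = -21 + 3*(J + Q)² (I(J, Q) = -(21 - 3*(J + Q)²) = -21 + 3*(J + Q)²)
H(D) = 1710 (H(D) = (-21 + 3*(4 + 4)²)*10 = (-21 + 3*8²)*10 = (-21 + 3*64)*10 = (-21 + 192)*10 = 171*10 = 1710)
33874 - H(-74) = 33874 - 1*1710 = 33874 - 1710 = 32164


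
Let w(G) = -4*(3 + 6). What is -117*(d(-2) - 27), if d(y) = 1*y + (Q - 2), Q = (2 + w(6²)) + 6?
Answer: 6903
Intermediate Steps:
w(G) = -36 (w(G) = -4*9 = -36)
Q = -28 (Q = (2 - 36) + 6 = -34 + 6 = -28)
d(y) = -30 + y (d(y) = 1*y + (-28 - 2) = y - 30 = -30 + y)
-117*(d(-2) - 27) = -117*((-30 - 2) - 27) = -117*(-32 - 27) = -117*(-59) = 6903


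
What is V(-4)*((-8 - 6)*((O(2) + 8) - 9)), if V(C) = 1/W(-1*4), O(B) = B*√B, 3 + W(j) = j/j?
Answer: -7 + 14*√2 ≈ 12.799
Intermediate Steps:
W(j) = -2 (W(j) = -3 + j/j = -3 + 1 = -2)
O(B) = B^(3/2)
V(C) = -½ (V(C) = 1/(-2) = -½)
V(-4)*((-8 - 6)*((O(2) + 8) - 9)) = -(-8 - 6)*((2^(3/2) + 8) - 9)/2 = -(-7)*((2*√2 + 8) - 9) = -(-7)*((8 + 2*√2) - 9) = -(-7)*(-1 + 2*√2) = -(14 - 28*√2)/2 = -7 + 14*√2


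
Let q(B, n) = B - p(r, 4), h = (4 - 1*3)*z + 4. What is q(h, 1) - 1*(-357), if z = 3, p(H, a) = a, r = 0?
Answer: 360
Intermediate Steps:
h = 7 (h = (4 - 1*3)*3 + 4 = (4 - 3)*3 + 4 = 1*3 + 4 = 3 + 4 = 7)
q(B, n) = -4 + B (q(B, n) = B - 1*4 = B - 4 = -4 + B)
q(h, 1) - 1*(-357) = (-4 + 7) - 1*(-357) = 3 + 357 = 360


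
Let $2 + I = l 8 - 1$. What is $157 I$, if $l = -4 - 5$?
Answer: $-11775$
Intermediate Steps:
$l = -9$
$I = -75$ ($I = -2 - 73 = -75$)
$157 I = 157 \left(-75\right) = -11775$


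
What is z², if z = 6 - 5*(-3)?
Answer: 441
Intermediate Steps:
z = 21 (z = 6 + 15 = 21)
z² = 21² = 441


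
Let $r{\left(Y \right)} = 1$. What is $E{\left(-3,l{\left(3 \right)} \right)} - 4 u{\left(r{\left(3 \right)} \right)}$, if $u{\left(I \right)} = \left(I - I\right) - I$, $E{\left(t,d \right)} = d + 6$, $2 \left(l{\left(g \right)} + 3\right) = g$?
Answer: $\frac{17}{2} \approx 8.5$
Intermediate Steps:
$l{\left(g \right)} = -3 + \frac{g}{2}$
$E{\left(t,d \right)} = 6 + d$
$u{\left(I \right)} = - I$ ($u{\left(I \right)} = 0 - I = - I$)
$E{\left(-3,l{\left(3 \right)} \right)} - 4 u{\left(r{\left(3 \right)} \right)} = \left(6 + \left(-3 + \frac{1}{2} \cdot 3\right)\right) - 4 \left(\left(-1\right) 1\right) = \left(6 + \left(-3 + \frac{3}{2}\right)\right) - -4 = \left(6 - \frac{3}{2}\right) + 4 = \frac{9}{2} + 4 = \frac{17}{2}$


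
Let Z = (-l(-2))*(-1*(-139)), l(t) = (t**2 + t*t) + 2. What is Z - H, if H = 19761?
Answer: -21151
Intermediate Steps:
l(t) = 2 + 2*t**2 (l(t) = (t**2 + t**2) + 2 = 2*t**2 + 2 = 2 + 2*t**2)
Z = -1390 (Z = (-(2 + 2*(-2)**2))*(-1*(-139)) = -(2 + 2*4)*139 = -(2 + 8)*139 = -1*10*139 = -10*139 = -1390)
Z - H = -1390 - 1*19761 = -1390 - 19761 = -21151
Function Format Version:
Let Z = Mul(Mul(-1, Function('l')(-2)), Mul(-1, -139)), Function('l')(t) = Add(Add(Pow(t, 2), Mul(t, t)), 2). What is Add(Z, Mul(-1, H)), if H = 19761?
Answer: -21151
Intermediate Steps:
Function('l')(t) = Add(2, Mul(2, Pow(t, 2))) (Function('l')(t) = Add(Add(Pow(t, 2), Pow(t, 2)), 2) = Add(Mul(2, Pow(t, 2)), 2) = Add(2, Mul(2, Pow(t, 2))))
Z = -1390 (Z = Mul(Mul(-1, Add(2, Mul(2, Pow(-2, 2)))), Mul(-1, -139)) = Mul(Mul(-1, Add(2, Mul(2, 4))), 139) = Mul(Mul(-1, Add(2, 8)), 139) = Mul(Mul(-1, 10), 139) = Mul(-10, 139) = -1390)
Add(Z, Mul(-1, H)) = Add(-1390, Mul(-1, 19761)) = Add(-1390, -19761) = -21151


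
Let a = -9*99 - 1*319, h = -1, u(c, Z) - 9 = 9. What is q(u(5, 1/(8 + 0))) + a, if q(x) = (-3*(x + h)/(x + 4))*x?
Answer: -13769/11 ≈ -1251.7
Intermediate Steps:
u(c, Z) = 18 (u(c, Z) = 9 + 9 = 18)
q(x) = -3*x*(-1 + x)/(4 + x) (q(x) = (-3*(x - 1)/(x + 4))*x = (-3*(-1 + x)/(4 + x))*x = -3*x*(-1 + x)/(4 + x))
a = -1210 (a = -891 - 319 = -1210)
q(u(5, 1/(8 + 0))) + a = 3*18*(1 - 1*18)/(4 + 18) - 1210 = 3*18*(1 - 18)/22 - 1210 = 3*18*(1/22)*(-17) - 1210 = -459/11 - 1210 = -13769/11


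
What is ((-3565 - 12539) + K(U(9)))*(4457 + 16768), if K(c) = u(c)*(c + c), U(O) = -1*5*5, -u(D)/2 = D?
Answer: -394869900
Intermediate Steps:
u(D) = -2*D
U(O) = -25 (U(O) = -5*5 = -25)
K(c) = -4*c**2 (K(c) = (-2*c)*(c + c) = (-2*c)*(2*c) = -4*c**2)
((-3565 - 12539) + K(U(9)))*(4457 + 16768) = ((-3565 - 12539) - 4*(-25)**2)*(4457 + 16768) = (-16104 - 4*625)*21225 = (-16104 - 2500)*21225 = -18604*21225 = -394869900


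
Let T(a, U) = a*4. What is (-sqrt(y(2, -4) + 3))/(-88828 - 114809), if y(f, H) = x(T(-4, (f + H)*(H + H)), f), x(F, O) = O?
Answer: sqrt(5)/203637 ≈ 1.0981e-5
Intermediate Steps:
T(a, U) = 4*a
y(f, H) = f
(-sqrt(y(2, -4) + 3))/(-88828 - 114809) = (-sqrt(2 + 3))/(-88828 - 114809) = (-sqrt(5))/(-203637) = -(-1)*sqrt(5)/203637 = sqrt(5)/203637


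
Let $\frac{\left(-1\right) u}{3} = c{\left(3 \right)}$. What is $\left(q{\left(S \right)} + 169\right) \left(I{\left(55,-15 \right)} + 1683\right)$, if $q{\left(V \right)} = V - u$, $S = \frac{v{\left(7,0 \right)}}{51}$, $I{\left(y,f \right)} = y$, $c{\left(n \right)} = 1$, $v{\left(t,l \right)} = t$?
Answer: $\frac{15257902}{51} \approx 2.9917 \cdot 10^{5}$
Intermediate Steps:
$u = -3$ ($u = \left(-3\right) 1 = -3$)
$S = \frac{7}{51} \approx 0.13725$
$q{\left(V \right)} = 3 + V$ ($q{\left(V \right)} = V - -3 = V + 3 = 3 + V$)
$\left(q{\left(S \right)} + 169\right) \left(I{\left(55,-15 \right)} + 1683\right) = \left(\left(3 + \frac{7}{51}\right) + 169\right) \left(55 + 1683\right) = \left(\frac{160}{51} + 169\right) 1738 = \frac{8779}{51} \cdot 1738 = \frac{15257902}{51}$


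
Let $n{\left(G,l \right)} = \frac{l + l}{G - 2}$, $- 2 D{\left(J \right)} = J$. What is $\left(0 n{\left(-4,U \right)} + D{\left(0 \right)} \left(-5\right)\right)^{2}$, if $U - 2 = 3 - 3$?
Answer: $0$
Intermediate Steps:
$U = 2$ ($U = 2 + \left(3 - 3\right) = 2 + 0 = 2$)
$D{\left(J \right)} = - \frac{J}{2}$
$n{\left(G,l \right)} = \frac{2 l}{-2 + G}$
$\left(0 n{\left(-4,U \right)} + D{\left(0 \right)} \left(-5\right)\right)^{2} = \left(0 \cdot 2 \cdot 2 \frac{1}{-2 - 4} + \left(- \frac{1}{2}\right) 0 \left(-5\right)\right)^{2} = \left(0 \cdot 2 \cdot 2 \frac{1}{-6} + 0 \left(-5\right)\right)^{2} = \left(0 \cdot 2 \cdot 2 \left(- \frac{1}{6}\right) + 0\right)^{2} = \left(0 \left(- \frac{2}{3}\right) + 0\right)^{2} = \left(0 + 0\right)^{2} = 0^{2} = 0$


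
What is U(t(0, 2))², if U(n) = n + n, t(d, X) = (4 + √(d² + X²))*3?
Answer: 1296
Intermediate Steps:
t(d, X) = 12 + 3*√(X² + d²) (t(d, X) = (4 + √(X² + d²))*3 = 12 + 3*√(X² + d²))
U(n) = 2*n
U(t(0, 2))² = (2*(12 + 3*√(2² + 0²)))² = (2*(12 + 3*√(4 + 0)))² = (2*(12 + 3*√4))² = (2*(12 + 3*2))² = (2*(12 + 6))² = (2*18)² = 36² = 1296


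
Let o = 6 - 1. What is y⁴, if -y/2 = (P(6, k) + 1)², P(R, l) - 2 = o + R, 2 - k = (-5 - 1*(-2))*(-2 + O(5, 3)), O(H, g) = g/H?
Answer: 23612624896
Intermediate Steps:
k = -11/5 (k = 2 - (-5 - 1*(-2))*(-2 + 3/5) = 2 - (-5 + 2)*(-2 + 3*(⅕)) = 2 - (-3)*(-2 + ⅗) = 2 - (-3)*(-7)/5 = 2 - 1*21/5 = 2 - 21/5 = -11/5 ≈ -2.2000)
o = 5
P(R, l) = 7 + R (P(R, l) = 2 + (5 + R) = 7 + R)
y = -392 (y = -2*((7 + 6) + 1)² = -2*(13 + 1)² = -2*14² = -2*196 = -392)
y⁴ = (-392)⁴ = 23612624896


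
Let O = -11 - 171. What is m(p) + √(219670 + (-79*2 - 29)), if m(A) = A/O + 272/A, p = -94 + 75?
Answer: -49143/3458 + 3*√24387 ≈ 454.28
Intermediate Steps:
O = -182
p = -19
m(A) = 272/A - A/182 (m(A) = A/(-182) + 272/A = A*(-1/182) + 272/A = -A/182 + 272/A = 272/A - A/182)
m(p) + √(219670 + (-79*2 - 29)) = (272/(-19) - 1/182*(-19)) + √(219670 + (-79*2 - 29)) = (272*(-1/19) + 19/182) + √(219670 + (-158 - 29)) = (-272/19 + 19/182) + √(219670 - 187) = -49143/3458 + √219483 = -49143/3458 + 3*√24387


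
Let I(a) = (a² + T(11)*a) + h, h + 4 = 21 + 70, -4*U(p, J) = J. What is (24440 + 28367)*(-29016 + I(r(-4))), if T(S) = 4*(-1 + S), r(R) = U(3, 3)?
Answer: -24467331345/16 ≈ -1.5292e+9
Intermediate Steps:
U(p, J) = -J/4
h = 87 (h = -4 + (21 + 70) = -4 + 91 = 87)
r(R) = -¾ (r(R) = -¼*3 = -¾)
T(S) = -4 + 4*S
I(a) = 87 + a² + 40*a (I(a) = (a² + (-4 + 4*11)*a) + 87 = (a² + (-4 + 44)*a) + 87 = (a² + 40*a) + 87 = 87 + a² + 40*a)
(24440 + 28367)*(-29016 + I(r(-4))) = (24440 + 28367)*(-29016 + (87 + (-¾)² + 40*(-¾))) = 52807*(-29016 + (87 + 9/16 - 30)) = 52807*(-29016 + 921/16) = 52807*(-463335/16) = -24467331345/16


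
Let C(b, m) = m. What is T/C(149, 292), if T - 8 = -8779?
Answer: -8771/292 ≈ -30.038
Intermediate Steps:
T = -8771 (T = 8 - 8779 = -8771)
T/C(149, 292) = -8771/292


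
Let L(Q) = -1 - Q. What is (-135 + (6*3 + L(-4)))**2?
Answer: 12996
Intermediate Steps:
(-135 + (6*3 + L(-4)))**2 = (-135 + (6*3 + (-1 - 1*(-4))))**2 = (-135 + (18 + (-1 + 4)))**2 = (-135 + (18 + 3))**2 = (-135 + 21)**2 = (-114)**2 = 12996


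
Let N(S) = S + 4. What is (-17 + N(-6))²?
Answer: 361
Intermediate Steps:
N(S) = 4 + S
(-17 + N(-6))² = (-17 + (4 - 6))² = (-17 - 2)² = (-19)² = 361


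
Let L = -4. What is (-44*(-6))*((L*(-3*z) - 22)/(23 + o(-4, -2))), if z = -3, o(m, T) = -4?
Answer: -15312/19 ≈ -805.89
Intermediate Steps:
(-44*(-6))*((L*(-3*z) - 22)/(23 + o(-4, -2))) = (-44*(-6))*((-(-12)*(-3) - 22)/(23 - 4)) = 264*((-4*9 - 22)/19) = 264*((-36 - 22)*(1/19)) = 264*(-58*1/19) = 264*(-58/19) = -15312/19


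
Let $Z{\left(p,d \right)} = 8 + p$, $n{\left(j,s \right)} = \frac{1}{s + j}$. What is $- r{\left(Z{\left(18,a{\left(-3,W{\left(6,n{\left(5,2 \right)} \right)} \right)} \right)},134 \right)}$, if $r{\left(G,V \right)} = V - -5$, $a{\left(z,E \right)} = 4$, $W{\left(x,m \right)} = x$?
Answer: $-139$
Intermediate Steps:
$n{\left(j,s \right)} = \frac{1}{j + s}$
$r{\left(G,V \right)} = 5 + V$ ($r{\left(G,V \right)} = V + 5 = 5 + V$)
$- r{\left(Z{\left(18,a{\left(-3,W{\left(6,n{\left(5,2 \right)} \right)} \right)} \right)},134 \right)} = - (5 + 134) = \left(-1\right) 139 = -139$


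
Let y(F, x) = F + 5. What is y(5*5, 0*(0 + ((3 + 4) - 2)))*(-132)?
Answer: -3960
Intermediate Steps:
y(F, x) = 5 + F
y(5*5, 0*(0 + ((3 + 4) - 2)))*(-132) = (5 + 5*5)*(-132) = (5 + 25)*(-132) = 30*(-132) = -3960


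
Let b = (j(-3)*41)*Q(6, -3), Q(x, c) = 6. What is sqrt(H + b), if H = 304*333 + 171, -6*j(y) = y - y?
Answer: 3*sqrt(11267) ≈ 318.44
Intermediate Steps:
j(y) = 0 (j(y) = -(y - y)/6 = -1/6*0 = 0)
H = 101403 (H = 101232 + 171 = 101403)
b = 0 (b = (0*41)*6 = 0*6 = 0)
sqrt(H + b) = sqrt(101403 + 0) = sqrt(101403) = 3*sqrt(11267)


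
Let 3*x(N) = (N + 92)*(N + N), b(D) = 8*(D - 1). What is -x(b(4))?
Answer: -1856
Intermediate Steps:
b(D) = -8 + 8*D (b(D) = 8*(-1 + D) = -8 + 8*D)
x(N) = 2*N*(92 + N)/3 (x(N) = ((N + 92)*(N + N))/3 = ((92 + N)*(2*N))/3 = (2*N*(92 + N))/3 = 2*N*(92 + N)/3)
-x(b(4)) = -2*(-8 + 8*4)*(92 + (-8 + 8*4))/3 = -2*(-8 + 32)*(92 + (-8 + 32))/3 = -2*24*(92 + 24)/3 = -2*24*116/3 = -1*1856 = -1856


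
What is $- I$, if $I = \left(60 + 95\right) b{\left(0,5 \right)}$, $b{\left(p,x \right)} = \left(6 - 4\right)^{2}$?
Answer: $-620$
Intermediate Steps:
$b{\left(p,x \right)} = 4$ ($b{\left(p,x \right)} = 2^{2} = 4$)
$I = 620$ ($I = \left(60 + 95\right) 4 = 155 \cdot 4 = 620$)
$- I = \left(-1\right) 620 = -620$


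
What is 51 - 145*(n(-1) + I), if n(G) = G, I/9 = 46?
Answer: -59834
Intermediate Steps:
I = 414 (I = 9*46 = 414)
51 - 145*(n(-1) + I) = 51 - 145*(-1 + 414) = 51 - 145*413 = 51 - 59885 = -59834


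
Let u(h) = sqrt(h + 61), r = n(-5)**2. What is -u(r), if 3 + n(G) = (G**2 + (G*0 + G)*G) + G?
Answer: -5*sqrt(73) ≈ -42.720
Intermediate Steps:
n(G) = -3 + G + 2*G**2 (n(G) = -3 + ((G**2 + (G*0 + G)*G) + G) = -3 + ((G**2 + (0 + G)*G) + G) = -3 + ((G**2 + G*G) + G) = -3 + ((G**2 + G**2) + G) = -3 + (2*G**2 + G) = -3 + (G + 2*G**2) = -3 + G + 2*G**2)
r = 1764 (r = (-3 - 5 + 2*(-5)**2)**2 = (-3 - 5 + 2*25)**2 = (-3 - 5 + 50)**2 = 42**2 = 1764)
u(h) = sqrt(61 + h)
-u(r) = -sqrt(61 + 1764) = -sqrt(1825) = -5*sqrt(73)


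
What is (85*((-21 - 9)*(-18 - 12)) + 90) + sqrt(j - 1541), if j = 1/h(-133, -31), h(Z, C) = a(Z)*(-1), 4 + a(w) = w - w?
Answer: 76590 + I*sqrt(6163)/2 ≈ 76590.0 + 39.252*I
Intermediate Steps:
a(w) = -4 (a(w) = -4 + (w - w) = -4 + 0 = -4)
h(Z, C) = 4 (h(Z, C) = -4*(-1) = 4)
j = 1/4 ≈ 0.25000
(85*((-21 - 9)*(-18 - 12)) + 90) + sqrt(j - 1541) = (85*((-21 - 9)*(-18 - 12)) + 90) + sqrt(1/4 - 1541) = (85*(-30*(-30)) + 90) + sqrt(-6163/4) = (85*900 + 90) + I*sqrt(6163)/2 = (76500 + 90) + I*sqrt(6163)/2 = 76590 + I*sqrt(6163)/2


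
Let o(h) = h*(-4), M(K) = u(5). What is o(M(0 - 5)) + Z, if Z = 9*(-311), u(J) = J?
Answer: -2819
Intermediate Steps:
M(K) = 5
Z = -2799
o(h) = -4*h
o(M(0 - 5)) + Z = -4*5 - 2799 = -20 - 2799 = -2819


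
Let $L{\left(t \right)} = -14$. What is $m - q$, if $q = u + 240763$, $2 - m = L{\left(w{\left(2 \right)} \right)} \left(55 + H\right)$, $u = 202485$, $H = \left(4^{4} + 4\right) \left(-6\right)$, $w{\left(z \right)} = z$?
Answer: $-464316$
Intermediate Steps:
$H = -1560$ ($H = \left(256 + 4\right) \left(-6\right) = 260 \left(-6\right) = -1560$)
$m = -21068$ ($m = 2 - - 14 \left(55 - 1560\right) = 2 - \left(-14\right) \left(-1505\right) = 2 - 21070 = -21068$)
$q = 443248$ ($q = 202485 + 240763 = 443248$)
$m - q = -21068 - 443248 = -464316$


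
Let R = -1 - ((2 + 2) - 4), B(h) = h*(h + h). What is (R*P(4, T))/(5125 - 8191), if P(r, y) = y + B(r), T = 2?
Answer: 17/1533 ≈ 0.011089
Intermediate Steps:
B(h) = 2*h² (B(h) = h*(2*h) = 2*h²)
R = -1 (R = -1 - (4 - 4) = -1 - 1*0 = -1 + 0 = -1)
P(r, y) = y + 2*r²
(R*P(4, T))/(5125 - 8191) = (-(2 + 2*4²))/(5125 - 8191) = -(2 + 2*16)/(-3066) = -(2 + 32)*(-1/3066) = -1*34*(-1/3066) = -34*(-1/3066) = 17/1533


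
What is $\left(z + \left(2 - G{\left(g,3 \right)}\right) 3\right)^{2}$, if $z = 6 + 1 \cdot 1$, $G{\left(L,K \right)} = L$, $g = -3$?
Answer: $484$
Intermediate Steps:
$z = 7$ ($z = 6 + 1 = 7$)
$\left(z + \left(2 - G{\left(g,3 \right)}\right) 3\right)^{2} = \left(7 + \left(2 - -3\right) 3\right)^{2} = \left(7 + \left(2 + 3\right) 3\right)^{2} = \left(7 + 5 \cdot 3\right)^{2} = \left(7 + 15\right)^{2} = 22^{2} = 484$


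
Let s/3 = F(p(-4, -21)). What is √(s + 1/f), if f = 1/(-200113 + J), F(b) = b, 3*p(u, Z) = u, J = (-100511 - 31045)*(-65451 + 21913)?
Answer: √5727485011 ≈ 75680.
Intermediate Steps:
J = 5727685128 (J = -131556*(-43538) = 5727685128)
p(u, Z) = u/3
s = -4 (s = 3*((⅓)*(-4)) = 3*(-4/3) = -4)
f = 1/5727485015 (f = 1/(-200113 + 5727685128) = 1/5727485015 ≈ 1.7460e-10)
√(s + 1/f) = √(-4 + 1/(1/5727485015)) = √(-4 + 5727485015) = √5727485011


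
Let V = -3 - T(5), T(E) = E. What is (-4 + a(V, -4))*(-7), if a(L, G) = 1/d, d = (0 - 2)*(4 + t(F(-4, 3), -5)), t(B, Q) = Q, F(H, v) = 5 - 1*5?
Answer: 49/2 ≈ 24.500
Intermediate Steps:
F(H, v) = 0 (F(H, v) = 5 - 5 = 0)
d = 2 (d = (0 - 2)*(4 - 5) = -2*(-1) = 2)
V = -8 (V = -3 - 1*5 = -3 - 5 = -8)
a(L, G) = 1/2
(-4 + a(V, -4))*(-7) = (-4 + 1/2)*(-7) = -7/2*(-7) = 49/2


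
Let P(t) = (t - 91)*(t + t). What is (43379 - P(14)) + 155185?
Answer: 200720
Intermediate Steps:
P(t) = 2*t*(-91 + t) (P(t) = (-91 + t)*(2*t) = 2*t*(-91 + t))
(43379 - P(14)) + 155185 = (43379 - 2*14*(-91 + 14)) + 155185 = (43379 - 2*14*(-77)) + 155185 = (43379 - 1*(-2156)) + 155185 = (43379 + 2156) + 155185 = 45535 + 155185 = 200720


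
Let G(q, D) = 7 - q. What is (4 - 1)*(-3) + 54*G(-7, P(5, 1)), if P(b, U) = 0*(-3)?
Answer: 747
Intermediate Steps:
P(b, U) = 0
(4 - 1)*(-3) + 54*G(-7, P(5, 1)) = (4 - 1)*(-3) + 54*(7 - 1*(-7)) = 3*(-3) + 54*(7 + 7) = -9 + 54*14 = -9 + 756 = 747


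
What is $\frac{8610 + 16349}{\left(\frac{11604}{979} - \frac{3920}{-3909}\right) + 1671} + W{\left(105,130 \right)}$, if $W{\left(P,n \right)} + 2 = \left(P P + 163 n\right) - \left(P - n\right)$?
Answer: $\frac{207836091682935}{6443965997} \approx 32253.0$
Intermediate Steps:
$W{\left(P,n \right)} = -2 + P^{2} - P + 164 n$ ($W{\left(P,n \right)} = -2 - \left(P - 164 n - P P\right) = -2 - \left(P - P^{2} - 164 n\right) = -2 + \left(P^{2} - P + 164 n\right) = -2 + P^{2} - P + 164 n$)
$\frac{8610 + 16349}{\left(\frac{11604}{979} - \frac{3920}{-3909}\right) + 1671} + W{\left(105,130 \right)} = \frac{8610 + 16349}{\left(\frac{11604}{979} - \frac{3920}{-3909}\right) + 1671} + \left(-2 + 105^{2} - 105 + 164 \cdot 130\right) = \frac{24959}{\left(11604 \cdot \frac{1}{979} - - \frac{3920}{3909}\right) + 1671} + \left(-2 + 11025 - 105 + 21320\right) = \frac{24959}{\left(\frac{11604}{979} + \frac{3920}{3909}\right) + 1671} + 32238 = \frac{24959}{\frac{49197716}{3826911} + 1671} + 32238 = \frac{24959}{\frac{6443965997}{3826911}} + 32238 = 24959 \cdot \frac{3826911}{6443965997} + 32238 = \frac{95515871649}{6443965997} + 32238 = \frac{207836091682935}{6443965997}$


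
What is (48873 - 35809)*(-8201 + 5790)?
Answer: -31497304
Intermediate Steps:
(48873 - 35809)*(-8201 + 5790) = 13064*(-2411) = -31497304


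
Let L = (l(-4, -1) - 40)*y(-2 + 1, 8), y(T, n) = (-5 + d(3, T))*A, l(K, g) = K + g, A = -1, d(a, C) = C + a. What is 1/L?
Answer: -1/135 ≈ -0.0074074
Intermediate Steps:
y(T, n) = 2 - T (y(T, n) = (-5 + (T + 3))*(-1) = (-5 + (3 + T))*(-1) = (-2 + T)*(-1) = 2 - T)
L = -135 (L = ((-4 - 1) - 40)*(2 - (-2 + 1)) = (-5 - 40)*(2 - 1*(-1)) = -45*(2 + 1) = -45*3 = -135)
1/L = 1/(-135) = -1/135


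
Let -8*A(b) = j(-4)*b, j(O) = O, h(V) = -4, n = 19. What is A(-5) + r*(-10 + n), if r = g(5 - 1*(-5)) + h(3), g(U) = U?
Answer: 103/2 ≈ 51.500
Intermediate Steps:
r = 6 (r = (5 - 1*(-5)) - 4 = (5 + 5) - 4 = 10 - 4 = 6)
A(b) = b/2 (A(b) = -(-1)*b/2 = b/2)
A(-5) + r*(-10 + n) = (1/2)*(-5) + 6*(-10 + 19) = -5/2 + 6*9 = -5/2 + 54 = 103/2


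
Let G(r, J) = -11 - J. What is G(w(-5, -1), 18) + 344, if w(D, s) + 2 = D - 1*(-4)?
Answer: 315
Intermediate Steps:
w(D, s) = 2 + D (w(D, s) = -2 + (D - 1*(-4)) = -2 + (D + 4) = -2 + (4 + D) = 2 + D)
G(w(-5, -1), 18) + 344 = (-11 - 1*18) + 344 = (-11 - 18) + 344 = -29 + 344 = 315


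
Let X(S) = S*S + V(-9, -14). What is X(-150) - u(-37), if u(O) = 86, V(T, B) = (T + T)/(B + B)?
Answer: 313805/14 ≈ 22415.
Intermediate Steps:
V(T, B) = T/B (V(T, B) = (2*T)/((2*B)) = (2*T)*(1/(2*B)) = T/B)
X(S) = 9/14 + S² (X(S) = S*S - 9/(-14) = S² - 9*(-1/14) = S² + 9/14 = 9/14 + S²)
X(-150) - u(-37) = (9/14 + (-150)²) - 1*86 = (9/14 + 22500) - 86 = 315009/14 - 86 = 313805/14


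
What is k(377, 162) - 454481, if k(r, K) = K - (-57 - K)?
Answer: -454100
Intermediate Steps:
k(r, K) = 57 + 2*K (k(r, K) = K + (57 + K) = 57 + 2*K)
k(377, 162) - 454481 = (57 + 2*162) - 454481 = (57 + 324) - 454481 = 381 - 454481 = -454100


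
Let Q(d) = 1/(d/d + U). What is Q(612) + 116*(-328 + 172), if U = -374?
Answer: -6749809/373 ≈ -18096.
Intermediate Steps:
Q(d) = -1/373 (Q(d) = 1/(d/d - 374) = 1/(1 - 374) = 1/(-373) = -1/373)
Q(612) + 116*(-328 + 172) = -1/373 + 116*(-328 + 172) = -1/373 + 116*(-156) = -1/373 - 18096 = -6749809/373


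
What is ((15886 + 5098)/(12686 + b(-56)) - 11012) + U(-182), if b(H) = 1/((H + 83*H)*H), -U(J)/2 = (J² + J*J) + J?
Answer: -478352642754344/3341796865 ≈ -1.4314e+5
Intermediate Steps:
U(J) = -4*J² - 2*J (U(J) = -2*((J² + J*J) + J) = -2*((J² + J²) + J) = -2*(2*J² + J) = -2*(J + 2*J²) = -4*J² - 2*J)
b(H) = 1/(84*H²) (b(H) = 1/(((84*H))*H) = (1/(84*H))/H = 1/(84*H²))
((15886 + 5098)/(12686 + b(-56)) - 11012) + U(-182) = ((15886 + 5098)/(12686 + (1/84)/(-56)²) - 11012) - 2*(-182)*(1 + 2*(-182)) = (20984/(12686 + (1/84)*(1/3136)) - 11012) - 2*(-182)*(1 - 364) = (20984/(12686 + 1/263424) - 11012) - 2*(-182)*(-363) = (20984/(3341796865/263424) - 11012) - 132132 = (20984*(263424/3341796865) - 11012) - 132132 = (5527689216/3341796865 - 11012) - 132132 = -36794339388164/3341796865 - 132132 = -478352642754344/3341796865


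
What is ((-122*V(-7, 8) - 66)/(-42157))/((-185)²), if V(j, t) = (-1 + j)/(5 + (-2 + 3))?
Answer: -58/865693995 ≈ -6.6998e-8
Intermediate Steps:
V(j, t) = -⅙ + j/6 (V(j, t) = (-1 + j)/(5 + 1) = (-1 + j)/6 = (-1 + j)*(⅙) = -⅙ + j/6)
((-122*V(-7, 8) - 66)/(-42157))/((-185)²) = ((-122*(-⅙ + (⅙)*(-7)) - 66)/(-42157))/((-185)²) = ((-122*(-⅙ - 7/6) - 66)*(-1/42157))/34225 = ((-122*(-4/3) - 66)*(-1/42157))*(1/34225) = ((488/3 - 66)*(-1/42157))*(1/34225) = ((290/3)*(-1/42157))*(1/34225) = -290/126471*1/34225 = -58/865693995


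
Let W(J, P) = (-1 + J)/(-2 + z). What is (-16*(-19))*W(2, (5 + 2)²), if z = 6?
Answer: 76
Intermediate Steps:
W(J, P) = -¼ + J/4 (W(J, P) = (-1 + J)/(-2 + 6) = (-1 + J)/4 = (-1 + J)*(¼) = -¼ + J/4)
(-16*(-19))*W(2, (5 + 2)²) = (-16*(-19))*(-¼ + (¼)*2) = 304*(-¼ + ½) = 304*(¼) = 76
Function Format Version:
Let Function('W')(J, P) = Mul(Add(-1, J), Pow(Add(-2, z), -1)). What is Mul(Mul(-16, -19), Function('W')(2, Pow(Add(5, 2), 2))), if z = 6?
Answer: 76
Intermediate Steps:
Function('W')(J, P) = Add(Rational(-1, 4), Mul(Rational(1, 4), J)) (Function('W')(J, P) = Mul(Add(-1, J), Pow(Add(-2, 6), -1)) = Mul(Add(-1, J), Pow(4, -1)) = Mul(Add(-1, J), Rational(1, 4)) = Add(Rational(-1, 4), Mul(Rational(1, 4), J)))
Mul(Mul(-16, -19), Function('W')(2, Pow(Add(5, 2), 2))) = Mul(Mul(-16, -19), Add(Rational(-1, 4), Mul(Rational(1, 4), 2))) = Mul(304, Add(Rational(-1, 4), Rational(1, 2))) = Mul(304, Rational(1, 4)) = 76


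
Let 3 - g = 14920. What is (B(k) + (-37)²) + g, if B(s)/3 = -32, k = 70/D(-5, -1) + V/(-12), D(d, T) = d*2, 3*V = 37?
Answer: -13644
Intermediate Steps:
V = 37/3 (V = (⅓)*37 = 37/3 ≈ 12.333)
D(d, T) = 2*d
g = -14917 (g = 3 - 1*14920 = 3 - 14920 = -14917)
k = -289/36 (k = 70/((2*(-5))) + (37/3)/(-12) = 70/(-10) + (37/3)*(-1/12) = 70*(-⅒) - 37/36 = -7 - 37/36 = -289/36 ≈ -8.0278)
B(s) = -96 (B(s) = 3*(-32) = -96)
(B(k) + (-37)²) + g = (-96 + (-37)²) - 14917 = (-96 + 1369) - 14917 = 1273 - 14917 = -13644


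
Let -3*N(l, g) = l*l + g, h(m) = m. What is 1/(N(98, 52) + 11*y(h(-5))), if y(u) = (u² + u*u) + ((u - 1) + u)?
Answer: -3/8369 ≈ -0.00035847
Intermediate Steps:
N(l, g) = -g/3 - l²/3 (N(l, g) = -(l*l + g)/3 = -(l² + g)/3 = -(g + l²)/3 = -g/3 - l²/3)
y(u) = -1 + 2*u + 2*u² (y(u) = (u² + u²) + ((-1 + u) + u) = 2*u² + (-1 + 2*u) = -1 + 2*u + 2*u²)
1/(N(98, 52) + 11*y(h(-5))) = 1/((-⅓*52 - ⅓*98²) + 11*(-1 + 2*(-5) + 2*(-5)²)) = 1/((-52/3 - ⅓*9604) + 11*(-1 - 10 + 2*25)) = 1/((-52/3 - 9604/3) + 11*(-1 - 10 + 50)) = 1/(-9656/3 + 11*39) = 1/(-9656/3 + 429) = 1/(-8369/3) = -3/8369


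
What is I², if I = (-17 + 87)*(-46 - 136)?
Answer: 162307600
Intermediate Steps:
I = -12740 (I = 70*(-182) = -12740)
I² = (-12740)² = 162307600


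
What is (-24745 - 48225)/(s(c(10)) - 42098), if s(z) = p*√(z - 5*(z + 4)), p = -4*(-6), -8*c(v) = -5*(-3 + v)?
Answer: 767972765/443065801 + 1094550*I*√6/443065801 ≈ 1.7333 + 0.0060512*I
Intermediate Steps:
c(v) = -15/8 + 5*v/8 (c(v) = -(-5)*(-3 + v)/8 = -(15 - 5*v)/8 = -15/8 + 5*v/8)
p = 24
s(z) = 24*√(-20 - 4*z) (s(z) = 24*√(z - 5*(z + 4)) = 24*√(z - 5*(4 + z)) = 24*√(z + (-20 - 5*z)) = 24*√(-20 - 4*z))
(-24745 - 48225)/(s(c(10)) - 42098) = (-24745 - 48225)/(48*√(-5 - (-15/8 + (5/8)*10)) - 42098) = -72970/(48*√(-5 - (-15/8 + 25/4)) - 42098) = -72970/(48*√(-5 - 1*35/8) - 42098) = -72970/(48*√(-5 - 35/8) - 42098) = -72970/(48*√(-75/8) - 42098) = -72970/(48*(5*I*√6/4) - 42098) = -72970/(60*I*√6 - 42098) = -72970/(-42098 + 60*I*√6)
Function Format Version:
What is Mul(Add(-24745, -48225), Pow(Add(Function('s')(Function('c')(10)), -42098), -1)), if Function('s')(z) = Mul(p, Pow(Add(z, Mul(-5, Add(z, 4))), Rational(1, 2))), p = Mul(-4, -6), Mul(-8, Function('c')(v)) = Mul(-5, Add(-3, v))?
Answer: Add(Rational(767972765, 443065801), Mul(Rational(1094550, 443065801), I, Pow(6, Rational(1, 2)))) ≈ Add(1.7333, Mul(0.0060512, I))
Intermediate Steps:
Function('c')(v) = Add(Rational(-15, 8), Mul(Rational(5, 8), v)) (Function('c')(v) = Mul(Rational(-1, 8), Mul(-5, Add(-3, v))) = Mul(Rational(-1, 8), Add(15, Mul(-5, v))) = Add(Rational(-15, 8), Mul(Rational(5, 8), v)))
p = 24
Function('s')(z) = Mul(24, Pow(Add(-20, Mul(-4, z)), Rational(1, 2))) (Function('s')(z) = Mul(24, Pow(Add(z, Mul(-5, Add(z, 4))), Rational(1, 2))) = Mul(24, Pow(Add(z, Mul(-5, Add(4, z))), Rational(1, 2))) = Mul(24, Pow(Add(z, Add(-20, Mul(-5, z))), Rational(1, 2))) = Mul(24, Pow(Add(-20, Mul(-4, z)), Rational(1, 2))))
Mul(Add(-24745, -48225), Pow(Add(Function('s')(Function('c')(10)), -42098), -1)) = Mul(Add(-24745, -48225), Pow(Add(Mul(48, Pow(Add(-5, Mul(-1, Add(Rational(-15, 8), Mul(Rational(5, 8), 10)))), Rational(1, 2))), -42098), -1)) = Mul(-72970, Pow(Add(Mul(48, Pow(Add(-5, Mul(-1, Add(Rational(-15, 8), Rational(25, 4)))), Rational(1, 2))), -42098), -1)) = Mul(-72970, Pow(Add(Mul(48, Pow(Add(-5, Mul(-1, Rational(35, 8))), Rational(1, 2))), -42098), -1)) = Mul(-72970, Pow(Add(Mul(48, Pow(Add(-5, Rational(-35, 8)), Rational(1, 2))), -42098), -1)) = Mul(-72970, Pow(Add(Mul(48, Pow(Rational(-75, 8), Rational(1, 2))), -42098), -1)) = Mul(-72970, Pow(Add(Mul(48, Mul(Rational(5, 4), I, Pow(6, Rational(1, 2)))), -42098), -1)) = Mul(-72970, Pow(Add(Mul(60, I, Pow(6, Rational(1, 2))), -42098), -1)) = Mul(-72970, Pow(Add(-42098, Mul(60, I, Pow(6, Rational(1, 2)))), -1))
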